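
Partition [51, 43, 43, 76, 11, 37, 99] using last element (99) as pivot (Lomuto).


Pivot: 99
  51 <= 99: advance i (no swap)
  43 <= 99: advance i (no swap)
  43 <= 99: advance i (no swap)
  76 <= 99: advance i (no swap)
  11 <= 99: advance i (no swap)
  37 <= 99: advance i (no swap)
Place pivot at 6: [51, 43, 43, 76, 11, 37, 99]

Partitioned: [51, 43, 43, 76, 11, 37, 99]


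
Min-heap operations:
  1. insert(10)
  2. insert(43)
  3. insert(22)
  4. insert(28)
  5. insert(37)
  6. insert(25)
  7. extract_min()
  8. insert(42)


insert(10) -> [10]
insert(43) -> [10, 43]
insert(22) -> [10, 43, 22]
insert(28) -> [10, 28, 22, 43]
insert(37) -> [10, 28, 22, 43, 37]
insert(25) -> [10, 28, 22, 43, 37, 25]
extract_min()->10, [22, 28, 25, 43, 37]
insert(42) -> [22, 28, 25, 43, 37, 42]

Final heap: [22, 28, 25, 43, 37, 42]


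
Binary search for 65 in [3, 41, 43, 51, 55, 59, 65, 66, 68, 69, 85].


Step 1: lo=0, hi=10, mid=5, val=59
Step 2: lo=6, hi=10, mid=8, val=68
Step 3: lo=6, hi=7, mid=6, val=65

Found at index 6


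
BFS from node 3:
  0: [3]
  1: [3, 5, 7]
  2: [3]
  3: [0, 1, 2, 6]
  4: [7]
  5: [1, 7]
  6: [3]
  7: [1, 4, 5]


Visit 3, enqueue [0, 1, 2, 6]
Visit 0, enqueue []
Visit 1, enqueue [5, 7]
Visit 2, enqueue []
Visit 6, enqueue []
Visit 5, enqueue []
Visit 7, enqueue [4]
Visit 4, enqueue []

BFS order: [3, 0, 1, 2, 6, 5, 7, 4]


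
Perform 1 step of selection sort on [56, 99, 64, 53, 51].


Initial: [56, 99, 64, 53, 51]
Step 1: min=51 at 4
  Swap: [51, 99, 64, 53, 56]

After 1 step: [51, 99, 64, 53, 56]


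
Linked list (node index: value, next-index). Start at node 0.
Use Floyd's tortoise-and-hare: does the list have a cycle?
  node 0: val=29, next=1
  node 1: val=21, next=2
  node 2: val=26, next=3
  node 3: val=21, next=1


Floyd's tortoise (slow, +1) and hare (fast, +2):
  init: slow=0, fast=0
  step 1: slow=1, fast=2
  step 2: slow=2, fast=1
  step 3: slow=3, fast=3
  slow == fast at node 3: cycle detected

Cycle: yes


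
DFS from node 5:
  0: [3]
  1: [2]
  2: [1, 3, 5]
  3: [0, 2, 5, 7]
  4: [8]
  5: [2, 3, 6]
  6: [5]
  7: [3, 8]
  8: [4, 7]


Visit 5, push [6, 3, 2]
Visit 2, push [3, 1]
Visit 1, push []
Visit 3, push [7, 0]
Visit 0, push []
Visit 7, push [8]
Visit 8, push [4]
Visit 4, push []
Visit 6, push []

DFS order: [5, 2, 1, 3, 0, 7, 8, 4, 6]


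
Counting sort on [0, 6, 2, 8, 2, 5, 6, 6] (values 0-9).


Input: [0, 6, 2, 8, 2, 5, 6, 6]
Counts: [1, 0, 2, 0, 0, 1, 3, 0, 1, 0]

Sorted: [0, 2, 2, 5, 6, 6, 6, 8]


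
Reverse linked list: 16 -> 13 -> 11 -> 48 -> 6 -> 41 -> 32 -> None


Step 1: curr=16, set curr.next=prev(None) | reversed so far: 16
Step 2: curr=13, set curr.next=prev(16) | reversed so far: 13 -> 16
Step 3: curr=11, set curr.next=prev(13) | reversed so far: 11 -> 13 -> 16
Step 4: curr=48, set curr.next=prev(11) | reversed so far: 48 -> 11 -> 13 -> 16
Step 5: curr=6, set curr.next=prev(48) | reversed so far: 6 -> 48 -> 11 -> 13 -> 16
Step 6: curr=41, set curr.next=prev(6) | reversed so far: 41 -> 6 -> 48 -> 11 -> 13 -> 16
Step 7: curr=32, set curr.next=prev(41) | reversed so far: 32 -> 41 -> 6 -> 48 -> 11 -> 13 -> 16

32 -> 41 -> 6 -> 48 -> 11 -> 13 -> 16 -> None


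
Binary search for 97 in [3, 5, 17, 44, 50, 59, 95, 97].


Step 1: lo=0, hi=7, mid=3, val=44
Step 2: lo=4, hi=7, mid=5, val=59
Step 3: lo=6, hi=7, mid=6, val=95
Step 4: lo=7, hi=7, mid=7, val=97

Found at index 7


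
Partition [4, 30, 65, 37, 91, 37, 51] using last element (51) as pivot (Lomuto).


Pivot: 51
  4 <= 51: advance i (no swap)
  30 <= 51: advance i (no swap)
  37 <= 51: swap -> [4, 30, 37, 65, 91, 37, 51]
  37 <= 51: swap -> [4, 30, 37, 37, 91, 65, 51]
Place pivot at 4: [4, 30, 37, 37, 51, 65, 91]

Partitioned: [4, 30, 37, 37, 51, 65, 91]


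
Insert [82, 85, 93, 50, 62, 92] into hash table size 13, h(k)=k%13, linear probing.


Insert 82: h=4 -> slot 4
Insert 85: h=7 -> slot 7
Insert 93: h=2 -> slot 2
Insert 50: h=11 -> slot 11
Insert 62: h=10 -> slot 10
Insert 92: h=1 -> slot 1

Table: [None, 92, 93, None, 82, None, None, 85, None, None, 62, 50, None]


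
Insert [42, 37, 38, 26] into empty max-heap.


Insert 42: [42]
Insert 37: [42, 37]
Insert 38: [42, 37, 38]
Insert 26: [42, 37, 38, 26]

Final heap: [42, 37, 38, 26]


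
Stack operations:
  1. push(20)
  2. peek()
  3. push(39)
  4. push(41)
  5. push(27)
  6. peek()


push(20) -> [20]
peek()->20
push(39) -> [20, 39]
push(41) -> [20, 39, 41]
push(27) -> [20, 39, 41, 27]
peek()->27

Final stack: [20, 39, 41, 27]


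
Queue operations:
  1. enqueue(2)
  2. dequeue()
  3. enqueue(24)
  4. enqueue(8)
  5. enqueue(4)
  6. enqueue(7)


enqueue(2) -> [2]
dequeue()->2, []
enqueue(24) -> [24]
enqueue(8) -> [24, 8]
enqueue(4) -> [24, 8, 4]
enqueue(7) -> [24, 8, 4, 7]

Final queue: [24, 8, 4, 7]


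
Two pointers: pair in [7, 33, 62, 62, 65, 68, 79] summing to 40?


lo=0(7)+hi=6(79)=86
lo=0(7)+hi=5(68)=75
lo=0(7)+hi=4(65)=72
lo=0(7)+hi=3(62)=69
lo=0(7)+hi=2(62)=69
lo=0(7)+hi=1(33)=40

Yes: 7+33=40


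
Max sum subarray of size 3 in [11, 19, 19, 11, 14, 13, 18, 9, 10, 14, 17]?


[0:3]: 49
[1:4]: 49
[2:5]: 44
[3:6]: 38
[4:7]: 45
[5:8]: 40
[6:9]: 37
[7:10]: 33
[8:11]: 41

Max: 49 at [0:3]


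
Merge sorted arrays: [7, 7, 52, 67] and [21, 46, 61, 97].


Take 7 from A
Take 7 from A
Take 21 from B
Take 46 from B
Take 52 from A
Take 61 from B
Take 67 from A

Merged: [7, 7, 21, 46, 52, 61, 67, 97]


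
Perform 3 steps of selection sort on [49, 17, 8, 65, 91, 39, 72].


Initial: [49, 17, 8, 65, 91, 39, 72]
Step 1: min=8 at 2
  Swap: [8, 17, 49, 65, 91, 39, 72]
Step 2: min=17 at 1
  Swap: [8, 17, 49, 65, 91, 39, 72]
Step 3: min=39 at 5
  Swap: [8, 17, 39, 65, 91, 49, 72]

After 3 steps: [8, 17, 39, 65, 91, 49, 72]


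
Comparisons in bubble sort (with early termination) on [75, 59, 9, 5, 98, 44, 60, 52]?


Algorithm: bubble sort (with early termination)
Input: [75, 59, 9, 5, 98, 44, 60, 52]
Sorted: [5, 9, 44, 52, 59, 60, 75, 98]

25


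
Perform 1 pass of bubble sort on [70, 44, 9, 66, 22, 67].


Initial: [70, 44, 9, 66, 22, 67]
Pass 1: [44, 9, 66, 22, 67, 70] (5 swaps)

After 1 pass: [44, 9, 66, 22, 67, 70]


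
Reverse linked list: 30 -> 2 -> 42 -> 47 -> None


Step 1: curr=30, set curr.next=prev(None) | reversed so far: 30
Step 2: curr=2, set curr.next=prev(30) | reversed so far: 2 -> 30
Step 3: curr=42, set curr.next=prev(2) | reversed so far: 42 -> 2 -> 30
Step 4: curr=47, set curr.next=prev(42) | reversed so far: 47 -> 42 -> 2 -> 30

47 -> 42 -> 2 -> 30 -> None


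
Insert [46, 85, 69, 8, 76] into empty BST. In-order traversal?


Insert 46: root
Insert 85: R from 46
Insert 69: R from 46 -> L from 85
Insert 8: L from 46
Insert 76: R from 46 -> L from 85 -> R from 69

In-order: [8, 46, 69, 76, 85]


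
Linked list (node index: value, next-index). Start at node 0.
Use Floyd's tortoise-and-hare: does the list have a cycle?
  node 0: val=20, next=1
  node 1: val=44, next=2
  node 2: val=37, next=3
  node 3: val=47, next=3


Floyd's tortoise (slow, +1) and hare (fast, +2):
  init: slow=0, fast=0
  step 1: slow=1, fast=2
  step 2: slow=2, fast=3
  step 3: slow=3, fast=3
  slow == fast at node 3: cycle detected

Cycle: yes


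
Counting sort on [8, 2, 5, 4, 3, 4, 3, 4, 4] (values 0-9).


Input: [8, 2, 5, 4, 3, 4, 3, 4, 4]
Counts: [0, 0, 1, 2, 4, 1, 0, 0, 1, 0]

Sorted: [2, 3, 3, 4, 4, 4, 4, 5, 8]


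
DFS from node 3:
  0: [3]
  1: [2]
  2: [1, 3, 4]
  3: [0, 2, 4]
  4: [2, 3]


Visit 3, push [4, 2, 0]
Visit 0, push []
Visit 2, push [4, 1]
Visit 1, push []
Visit 4, push []

DFS order: [3, 0, 2, 1, 4]


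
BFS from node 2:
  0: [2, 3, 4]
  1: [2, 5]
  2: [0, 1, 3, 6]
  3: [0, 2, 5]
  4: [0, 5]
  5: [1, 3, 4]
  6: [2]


Visit 2, enqueue [0, 1, 3, 6]
Visit 0, enqueue [4]
Visit 1, enqueue [5]
Visit 3, enqueue []
Visit 6, enqueue []
Visit 4, enqueue []
Visit 5, enqueue []

BFS order: [2, 0, 1, 3, 6, 4, 5]


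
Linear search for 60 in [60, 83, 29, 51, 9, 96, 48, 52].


i=0: 60==60 found!

Found at 0, 1 comps


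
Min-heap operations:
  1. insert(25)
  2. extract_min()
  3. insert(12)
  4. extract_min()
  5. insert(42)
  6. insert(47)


insert(25) -> [25]
extract_min()->25, []
insert(12) -> [12]
extract_min()->12, []
insert(42) -> [42]
insert(47) -> [42, 47]

Final heap: [42, 47]


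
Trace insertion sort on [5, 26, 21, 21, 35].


Initial: [5, 26, 21, 21, 35]
Insert 26: [5, 26, 21, 21, 35]
Insert 21: [5, 21, 26, 21, 35]
Insert 21: [5, 21, 21, 26, 35]
Insert 35: [5, 21, 21, 26, 35]

Sorted: [5, 21, 21, 26, 35]


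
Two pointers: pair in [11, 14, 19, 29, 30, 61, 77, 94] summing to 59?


lo=0(11)+hi=7(94)=105
lo=0(11)+hi=6(77)=88
lo=0(11)+hi=5(61)=72
lo=0(11)+hi=4(30)=41
lo=1(14)+hi=4(30)=44
lo=2(19)+hi=4(30)=49
lo=3(29)+hi=4(30)=59

Yes: 29+30=59


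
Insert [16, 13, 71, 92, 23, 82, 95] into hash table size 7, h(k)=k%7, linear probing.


Insert 16: h=2 -> slot 2
Insert 13: h=6 -> slot 6
Insert 71: h=1 -> slot 1
Insert 92: h=1, 2 probes -> slot 3
Insert 23: h=2, 2 probes -> slot 4
Insert 82: h=5 -> slot 5
Insert 95: h=4, 3 probes -> slot 0

Table: [95, 71, 16, 92, 23, 82, 13]


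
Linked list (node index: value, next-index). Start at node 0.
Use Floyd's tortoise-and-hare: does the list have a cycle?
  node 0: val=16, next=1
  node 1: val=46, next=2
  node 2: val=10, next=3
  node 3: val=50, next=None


Floyd's tortoise (slow, +1) and hare (fast, +2):
  init: slow=0, fast=0
  step 1: slow=1, fast=2
  step 2: fast 2->3->None, no cycle

Cycle: no


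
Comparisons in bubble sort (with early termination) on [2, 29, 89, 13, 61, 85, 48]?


Algorithm: bubble sort (with early termination)
Input: [2, 29, 89, 13, 61, 85, 48]
Sorted: [2, 13, 29, 48, 61, 85, 89]

18


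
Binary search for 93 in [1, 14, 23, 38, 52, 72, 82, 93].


Step 1: lo=0, hi=7, mid=3, val=38
Step 2: lo=4, hi=7, mid=5, val=72
Step 3: lo=6, hi=7, mid=6, val=82
Step 4: lo=7, hi=7, mid=7, val=93

Found at index 7


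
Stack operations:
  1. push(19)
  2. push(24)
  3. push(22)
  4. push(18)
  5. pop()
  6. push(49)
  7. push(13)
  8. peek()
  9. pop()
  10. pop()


push(19) -> [19]
push(24) -> [19, 24]
push(22) -> [19, 24, 22]
push(18) -> [19, 24, 22, 18]
pop()->18, [19, 24, 22]
push(49) -> [19, 24, 22, 49]
push(13) -> [19, 24, 22, 49, 13]
peek()->13
pop()->13, [19, 24, 22, 49]
pop()->49, [19, 24, 22]

Final stack: [19, 24, 22]


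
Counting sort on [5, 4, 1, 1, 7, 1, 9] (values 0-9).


Input: [5, 4, 1, 1, 7, 1, 9]
Counts: [0, 3, 0, 0, 1, 1, 0, 1, 0, 1]

Sorted: [1, 1, 1, 4, 5, 7, 9]


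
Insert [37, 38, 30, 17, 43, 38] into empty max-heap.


Insert 37: [37]
Insert 38: [38, 37]
Insert 30: [38, 37, 30]
Insert 17: [38, 37, 30, 17]
Insert 43: [43, 38, 30, 17, 37]
Insert 38: [43, 38, 38, 17, 37, 30]

Final heap: [43, 38, 38, 17, 37, 30]


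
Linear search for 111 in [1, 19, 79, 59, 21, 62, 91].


i=0: 1!=111
i=1: 19!=111
i=2: 79!=111
i=3: 59!=111
i=4: 21!=111
i=5: 62!=111
i=6: 91!=111

Not found, 7 comps


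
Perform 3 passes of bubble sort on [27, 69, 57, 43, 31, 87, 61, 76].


Initial: [27, 69, 57, 43, 31, 87, 61, 76]
Pass 1: [27, 57, 43, 31, 69, 61, 76, 87] (5 swaps)
Pass 2: [27, 43, 31, 57, 61, 69, 76, 87] (3 swaps)
Pass 3: [27, 31, 43, 57, 61, 69, 76, 87] (1 swaps)

After 3 passes: [27, 31, 43, 57, 61, 69, 76, 87]


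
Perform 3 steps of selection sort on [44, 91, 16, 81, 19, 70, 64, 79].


Initial: [44, 91, 16, 81, 19, 70, 64, 79]
Step 1: min=16 at 2
  Swap: [16, 91, 44, 81, 19, 70, 64, 79]
Step 2: min=19 at 4
  Swap: [16, 19, 44, 81, 91, 70, 64, 79]
Step 3: min=44 at 2
  Swap: [16, 19, 44, 81, 91, 70, 64, 79]

After 3 steps: [16, 19, 44, 81, 91, 70, 64, 79]


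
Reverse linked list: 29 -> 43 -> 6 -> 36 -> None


Step 1: curr=29, set curr.next=prev(None) | reversed so far: 29
Step 2: curr=43, set curr.next=prev(29) | reversed so far: 43 -> 29
Step 3: curr=6, set curr.next=prev(43) | reversed so far: 6 -> 43 -> 29
Step 4: curr=36, set curr.next=prev(6) | reversed so far: 36 -> 6 -> 43 -> 29

36 -> 6 -> 43 -> 29 -> None


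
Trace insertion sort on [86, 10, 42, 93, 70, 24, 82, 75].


Initial: [86, 10, 42, 93, 70, 24, 82, 75]
Insert 10: [10, 86, 42, 93, 70, 24, 82, 75]
Insert 42: [10, 42, 86, 93, 70, 24, 82, 75]
Insert 93: [10, 42, 86, 93, 70, 24, 82, 75]
Insert 70: [10, 42, 70, 86, 93, 24, 82, 75]
Insert 24: [10, 24, 42, 70, 86, 93, 82, 75]
Insert 82: [10, 24, 42, 70, 82, 86, 93, 75]
Insert 75: [10, 24, 42, 70, 75, 82, 86, 93]

Sorted: [10, 24, 42, 70, 75, 82, 86, 93]


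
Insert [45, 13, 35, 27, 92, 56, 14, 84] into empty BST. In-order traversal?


Insert 45: root
Insert 13: L from 45
Insert 35: L from 45 -> R from 13
Insert 27: L from 45 -> R from 13 -> L from 35
Insert 92: R from 45
Insert 56: R from 45 -> L from 92
Insert 14: L from 45 -> R from 13 -> L from 35 -> L from 27
Insert 84: R from 45 -> L from 92 -> R from 56

In-order: [13, 14, 27, 35, 45, 56, 84, 92]


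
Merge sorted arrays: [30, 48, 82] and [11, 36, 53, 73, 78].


Take 11 from B
Take 30 from A
Take 36 from B
Take 48 from A
Take 53 from B
Take 73 from B
Take 78 from B

Merged: [11, 30, 36, 48, 53, 73, 78, 82]


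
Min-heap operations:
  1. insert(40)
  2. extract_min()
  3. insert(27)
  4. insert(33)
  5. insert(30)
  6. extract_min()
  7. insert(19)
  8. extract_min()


insert(40) -> [40]
extract_min()->40, []
insert(27) -> [27]
insert(33) -> [27, 33]
insert(30) -> [27, 33, 30]
extract_min()->27, [30, 33]
insert(19) -> [19, 33, 30]
extract_min()->19, [30, 33]

Final heap: [30, 33]


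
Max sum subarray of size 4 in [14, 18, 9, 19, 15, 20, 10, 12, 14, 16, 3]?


[0:4]: 60
[1:5]: 61
[2:6]: 63
[3:7]: 64
[4:8]: 57
[5:9]: 56
[6:10]: 52
[7:11]: 45

Max: 64 at [3:7]


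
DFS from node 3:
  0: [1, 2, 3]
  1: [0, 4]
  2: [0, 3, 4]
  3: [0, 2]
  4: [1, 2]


Visit 3, push [2, 0]
Visit 0, push [2, 1]
Visit 1, push [4]
Visit 4, push [2]
Visit 2, push []

DFS order: [3, 0, 1, 4, 2]


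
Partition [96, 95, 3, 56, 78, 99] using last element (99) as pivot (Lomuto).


Pivot: 99
  96 <= 99: advance i (no swap)
  95 <= 99: advance i (no swap)
  3 <= 99: advance i (no swap)
  56 <= 99: advance i (no swap)
  78 <= 99: advance i (no swap)
Place pivot at 5: [96, 95, 3, 56, 78, 99]

Partitioned: [96, 95, 3, 56, 78, 99]


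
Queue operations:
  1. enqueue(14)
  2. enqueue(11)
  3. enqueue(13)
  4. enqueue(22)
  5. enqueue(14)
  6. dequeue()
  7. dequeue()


enqueue(14) -> [14]
enqueue(11) -> [14, 11]
enqueue(13) -> [14, 11, 13]
enqueue(22) -> [14, 11, 13, 22]
enqueue(14) -> [14, 11, 13, 22, 14]
dequeue()->14, [11, 13, 22, 14]
dequeue()->11, [13, 22, 14]

Final queue: [13, 22, 14]


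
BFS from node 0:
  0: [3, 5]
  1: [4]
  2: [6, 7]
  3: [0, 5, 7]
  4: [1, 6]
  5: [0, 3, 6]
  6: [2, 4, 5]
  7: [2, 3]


Visit 0, enqueue [3, 5]
Visit 3, enqueue [7]
Visit 5, enqueue [6]
Visit 7, enqueue [2]
Visit 6, enqueue [4]
Visit 2, enqueue []
Visit 4, enqueue [1]
Visit 1, enqueue []

BFS order: [0, 3, 5, 7, 6, 2, 4, 1]


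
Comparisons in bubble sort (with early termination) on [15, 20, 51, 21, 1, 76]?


Algorithm: bubble sort (with early termination)
Input: [15, 20, 51, 21, 1, 76]
Sorted: [1, 15, 20, 21, 51, 76]

15


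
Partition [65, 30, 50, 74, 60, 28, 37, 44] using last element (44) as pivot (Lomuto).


Pivot: 44
  30 <= 44: swap -> [30, 65, 50, 74, 60, 28, 37, 44]
  28 <= 44: swap -> [30, 28, 50, 74, 60, 65, 37, 44]
  37 <= 44: swap -> [30, 28, 37, 74, 60, 65, 50, 44]
Place pivot at 3: [30, 28, 37, 44, 60, 65, 50, 74]

Partitioned: [30, 28, 37, 44, 60, 65, 50, 74]


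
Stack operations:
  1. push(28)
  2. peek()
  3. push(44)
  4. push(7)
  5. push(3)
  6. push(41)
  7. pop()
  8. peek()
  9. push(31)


push(28) -> [28]
peek()->28
push(44) -> [28, 44]
push(7) -> [28, 44, 7]
push(3) -> [28, 44, 7, 3]
push(41) -> [28, 44, 7, 3, 41]
pop()->41, [28, 44, 7, 3]
peek()->3
push(31) -> [28, 44, 7, 3, 31]

Final stack: [28, 44, 7, 3, 31]


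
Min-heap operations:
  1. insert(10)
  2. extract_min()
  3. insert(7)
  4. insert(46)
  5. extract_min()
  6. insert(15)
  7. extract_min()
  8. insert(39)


insert(10) -> [10]
extract_min()->10, []
insert(7) -> [7]
insert(46) -> [7, 46]
extract_min()->7, [46]
insert(15) -> [15, 46]
extract_min()->15, [46]
insert(39) -> [39, 46]

Final heap: [39, 46]


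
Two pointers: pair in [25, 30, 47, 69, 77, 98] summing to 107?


lo=0(25)+hi=5(98)=123
lo=0(25)+hi=4(77)=102
lo=1(30)+hi=4(77)=107

Yes: 30+77=107


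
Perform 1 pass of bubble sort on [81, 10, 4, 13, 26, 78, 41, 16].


Initial: [81, 10, 4, 13, 26, 78, 41, 16]
Pass 1: [10, 4, 13, 26, 78, 41, 16, 81] (7 swaps)

After 1 pass: [10, 4, 13, 26, 78, 41, 16, 81]


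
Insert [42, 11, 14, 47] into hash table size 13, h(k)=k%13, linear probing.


Insert 42: h=3 -> slot 3
Insert 11: h=11 -> slot 11
Insert 14: h=1 -> slot 1
Insert 47: h=8 -> slot 8

Table: [None, 14, None, 42, None, None, None, None, 47, None, None, 11, None]


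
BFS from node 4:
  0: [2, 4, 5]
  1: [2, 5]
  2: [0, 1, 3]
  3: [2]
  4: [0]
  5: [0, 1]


Visit 4, enqueue [0]
Visit 0, enqueue [2, 5]
Visit 2, enqueue [1, 3]
Visit 5, enqueue []
Visit 1, enqueue []
Visit 3, enqueue []

BFS order: [4, 0, 2, 5, 1, 3]


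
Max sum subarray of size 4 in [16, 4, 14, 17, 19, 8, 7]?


[0:4]: 51
[1:5]: 54
[2:6]: 58
[3:7]: 51

Max: 58 at [2:6]


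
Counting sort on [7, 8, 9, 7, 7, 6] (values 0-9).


Input: [7, 8, 9, 7, 7, 6]
Counts: [0, 0, 0, 0, 0, 0, 1, 3, 1, 1]

Sorted: [6, 7, 7, 7, 8, 9]


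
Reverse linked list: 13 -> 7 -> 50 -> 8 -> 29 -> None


Step 1: curr=13, set curr.next=prev(None) | reversed so far: 13
Step 2: curr=7, set curr.next=prev(13) | reversed so far: 7 -> 13
Step 3: curr=50, set curr.next=prev(7) | reversed so far: 50 -> 7 -> 13
Step 4: curr=8, set curr.next=prev(50) | reversed so far: 8 -> 50 -> 7 -> 13
Step 5: curr=29, set curr.next=prev(8) | reversed so far: 29 -> 8 -> 50 -> 7 -> 13

29 -> 8 -> 50 -> 7 -> 13 -> None


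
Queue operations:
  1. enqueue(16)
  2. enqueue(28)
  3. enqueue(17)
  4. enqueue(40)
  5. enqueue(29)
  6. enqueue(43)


enqueue(16) -> [16]
enqueue(28) -> [16, 28]
enqueue(17) -> [16, 28, 17]
enqueue(40) -> [16, 28, 17, 40]
enqueue(29) -> [16, 28, 17, 40, 29]
enqueue(43) -> [16, 28, 17, 40, 29, 43]

Final queue: [16, 28, 17, 40, 29, 43]


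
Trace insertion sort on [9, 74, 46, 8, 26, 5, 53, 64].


Initial: [9, 74, 46, 8, 26, 5, 53, 64]
Insert 74: [9, 74, 46, 8, 26, 5, 53, 64]
Insert 46: [9, 46, 74, 8, 26, 5, 53, 64]
Insert 8: [8, 9, 46, 74, 26, 5, 53, 64]
Insert 26: [8, 9, 26, 46, 74, 5, 53, 64]
Insert 5: [5, 8, 9, 26, 46, 74, 53, 64]
Insert 53: [5, 8, 9, 26, 46, 53, 74, 64]
Insert 64: [5, 8, 9, 26, 46, 53, 64, 74]

Sorted: [5, 8, 9, 26, 46, 53, 64, 74]


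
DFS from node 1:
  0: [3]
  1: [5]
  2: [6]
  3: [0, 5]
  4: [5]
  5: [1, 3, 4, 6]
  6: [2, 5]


Visit 1, push [5]
Visit 5, push [6, 4, 3]
Visit 3, push [0]
Visit 0, push []
Visit 4, push []
Visit 6, push [2]
Visit 2, push []

DFS order: [1, 5, 3, 0, 4, 6, 2]


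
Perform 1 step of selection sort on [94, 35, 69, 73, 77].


Initial: [94, 35, 69, 73, 77]
Step 1: min=35 at 1
  Swap: [35, 94, 69, 73, 77]

After 1 step: [35, 94, 69, 73, 77]


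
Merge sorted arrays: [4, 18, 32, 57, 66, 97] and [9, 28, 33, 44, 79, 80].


Take 4 from A
Take 9 from B
Take 18 from A
Take 28 from B
Take 32 from A
Take 33 from B
Take 44 from B
Take 57 from A
Take 66 from A
Take 79 from B
Take 80 from B

Merged: [4, 9, 18, 28, 32, 33, 44, 57, 66, 79, 80, 97]


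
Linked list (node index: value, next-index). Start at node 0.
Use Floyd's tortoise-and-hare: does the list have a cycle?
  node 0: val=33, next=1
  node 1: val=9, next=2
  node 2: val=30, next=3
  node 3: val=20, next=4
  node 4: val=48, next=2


Floyd's tortoise (slow, +1) and hare (fast, +2):
  init: slow=0, fast=0
  step 1: slow=1, fast=2
  step 2: slow=2, fast=4
  step 3: slow=3, fast=3
  slow == fast at node 3: cycle detected

Cycle: yes


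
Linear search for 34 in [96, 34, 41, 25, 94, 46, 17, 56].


i=0: 96!=34
i=1: 34==34 found!

Found at 1, 2 comps


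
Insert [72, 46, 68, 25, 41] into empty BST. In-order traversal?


Insert 72: root
Insert 46: L from 72
Insert 68: L from 72 -> R from 46
Insert 25: L from 72 -> L from 46
Insert 41: L from 72 -> L from 46 -> R from 25

In-order: [25, 41, 46, 68, 72]


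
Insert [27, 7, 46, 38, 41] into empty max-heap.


Insert 27: [27]
Insert 7: [27, 7]
Insert 46: [46, 7, 27]
Insert 38: [46, 38, 27, 7]
Insert 41: [46, 41, 27, 7, 38]

Final heap: [46, 41, 27, 7, 38]


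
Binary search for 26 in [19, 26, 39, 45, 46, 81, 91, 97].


Step 1: lo=0, hi=7, mid=3, val=45
Step 2: lo=0, hi=2, mid=1, val=26

Found at index 1


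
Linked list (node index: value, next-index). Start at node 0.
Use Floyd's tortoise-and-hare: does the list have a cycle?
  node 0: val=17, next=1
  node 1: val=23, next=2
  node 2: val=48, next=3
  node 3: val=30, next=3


Floyd's tortoise (slow, +1) and hare (fast, +2):
  init: slow=0, fast=0
  step 1: slow=1, fast=2
  step 2: slow=2, fast=3
  step 3: slow=3, fast=3
  slow == fast at node 3: cycle detected

Cycle: yes


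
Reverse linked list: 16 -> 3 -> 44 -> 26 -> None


Step 1: curr=16, set curr.next=prev(None) | reversed so far: 16
Step 2: curr=3, set curr.next=prev(16) | reversed so far: 3 -> 16
Step 3: curr=44, set curr.next=prev(3) | reversed so far: 44 -> 3 -> 16
Step 4: curr=26, set curr.next=prev(44) | reversed so far: 26 -> 44 -> 3 -> 16

26 -> 44 -> 3 -> 16 -> None


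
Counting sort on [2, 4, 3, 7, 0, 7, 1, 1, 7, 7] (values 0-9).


Input: [2, 4, 3, 7, 0, 7, 1, 1, 7, 7]
Counts: [1, 2, 1, 1, 1, 0, 0, 4, 0, 0]

Sorted: [0, 1, 1, 2, 3, 4, 7, 7, 7, 7]


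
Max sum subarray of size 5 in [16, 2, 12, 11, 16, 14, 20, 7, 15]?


[0:5]: 57
[1:6]: 55
[2:7]: 73
[3:8]: 68
[4:9]: 72

Max: 73 at [2:7]


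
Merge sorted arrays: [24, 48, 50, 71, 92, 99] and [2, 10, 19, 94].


Take 2 from B
Take 10 from B
Take 19 from B
Take 24 from A
Take 48 from A
Take 50 from A
Take 71 from A
Take 92 from A
Take 94 from B

Merged: [2, 10, 19, 24, 48, 50, 71, 92, 94, 99]


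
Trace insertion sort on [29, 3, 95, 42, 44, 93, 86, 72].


Initial: [29, 3, 95, 42, 44, 93, 86, 72]
Insert 3: [3, 29, 95, 42, 44, 93, 86, 72]
Insert 95: [3, 29, 95, 42, 44, 93, 86, 72]
Insert 42: [3, 29, 42, 95, 44, 93, 86, 72]
Insert 44: [3, 29, 42, 44, 95, 93, 86, 72]
Insert 93: [3, 29, 42, 44, 93, 95, 86, 72]
Insert 86: [3, 29, 42, 44, 86, 93, 95, 72]
Insert 72: [3, 29, 42, 44, 72, 86, 93, 95]

Sorted: [3, 29, 42, 44, 72, 86, 93, 95]


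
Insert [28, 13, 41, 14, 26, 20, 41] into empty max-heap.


Insert 28: [28]
Insert 13: [28, 13]
Insert 41: [41, 13, 28]
Insert 14: [41, 14, 28, 13]
Insert 26: [41, 26, 28, 13, 14]
Insert 20: [41, 26, 28, 13, 14, 20]
Insert 41: [41, 26, 41, 13, 14, 20, 28]

Final heap: [41, 26, 41, 13, 14, 20, 28]


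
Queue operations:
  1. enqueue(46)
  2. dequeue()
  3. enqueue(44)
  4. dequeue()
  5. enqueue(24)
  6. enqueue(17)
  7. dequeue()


enqueue(46) -> [46]
dequeue()->46, []
enqueue(44) -> [44]
dequeue()->44, []
enqueue(24) -> [24]
enqueue(17) -> [24, 17]
dequeue()->24, [17]

Final queue: [17]


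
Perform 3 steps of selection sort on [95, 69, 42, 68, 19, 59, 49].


Initial: [95, 69, 42, 68, 19, 59, 49]
Step 1: min=19 at 4
  Swap: [19, 69, 42, 68, 95, 59, 49]
Step 2: min=42 at 2
  Swap: [19, 42, 69, 68, 95, 59, 49]
Step 3: min=49 at 6
  Swap: [19, 42, 49, 68, 95, 59, 69]

After 3 steps: [19, 42, 49, 68, 95, 59, 69]


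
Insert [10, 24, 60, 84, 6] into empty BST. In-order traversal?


Insert 10: root
Insert 24: R from 10
Insert 60: R from 10 -> R from 24
Insert 84: R from 10 -> R from 24 -> R from 60
Insert 6: L from 10

In-order: [6, 10, 24, 60, 84]


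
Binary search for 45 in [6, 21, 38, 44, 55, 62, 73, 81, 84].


Step 1: lo=0, hi=8, mid=4, val=55
Step 2: lo=0, hi=3, mid=1, val=21
Step 3: lo=2, hi=3, mid=2, val=38
Step 4: lo=3, hi=3, mid=3, val=44

Not found


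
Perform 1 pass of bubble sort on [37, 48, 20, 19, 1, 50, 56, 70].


Initial: [37, 48, 20, 19, 1, 50, 56, 70]
Pass 1: [37, 20, 19, 1, 48, 50, 56, 70] (3 swaps)

After 1 pass: [37, 20, 19, 1, 48, 50, 56, 70]


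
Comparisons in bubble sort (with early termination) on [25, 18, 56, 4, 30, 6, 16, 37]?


Algorithm: bubble sort (with early termination)
Input: [25, 18, 56, 4, 30, 6, 16, 37]
Sorted: [4, 6, 16, 18, 25, 30, 37, 56]

25


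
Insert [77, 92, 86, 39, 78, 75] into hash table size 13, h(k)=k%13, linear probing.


Insert 77: h=12 -> slot 12
Insert 92: h=1 -> slot 1
Insert 86: h=8 -> slot 8
Insert 39: h=0 -> slot 0
Insert 78: h=0, 2 probes -> slot 2
Insert 75: h=10 -> slot 10

Table: [39, 92, 78, None, None, None, None, None, 86, None, 75, None, 77]


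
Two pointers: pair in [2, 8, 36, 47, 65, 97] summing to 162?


lo=0(2)+hi=5(97)=99
lo=1(8)+hi=5(97)=105
lo=2(36)+hi=5(97)=133
lo=3(47)+hi=5(97)=144
lo=4(65)+hi=5(97)=162

Yes: 65+97=162


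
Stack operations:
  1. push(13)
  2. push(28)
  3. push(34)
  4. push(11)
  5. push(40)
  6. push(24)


push(13) -> [13]
push(28) -> [13, 28]
push(34) -> [13, 28, 34]
push(11) -> [13, 28, 34, 11]
push(40) -> [13, 28, 34, 11, 40]
push(24) -> [13, 28, 34, 11, 40, 24]

Final stack: [13, 28, 34, 11, 40, 24]


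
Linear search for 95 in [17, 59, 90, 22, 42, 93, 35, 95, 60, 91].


i=0: 17!=95
i=1: 59!=95
i=2: 90!=95
i=3: 22!=95
i=4: 42!=95
i=5: 93!=95
i=6: 35!=95
i=7: 95==95 found!

Found at 7, 8 comps


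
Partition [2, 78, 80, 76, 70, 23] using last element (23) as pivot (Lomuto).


Pivot: 23
  2 <= 23: advance i (no swap)
Place pivot at 1: [2, 23, 80, 76, 70, 78]

Partitioned: [2, 23, 80, 76, 70, 78]


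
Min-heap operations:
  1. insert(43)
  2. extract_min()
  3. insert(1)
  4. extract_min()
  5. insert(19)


insert(43) -> [43]
extract_min()->43, []
insert(1) -> [1]
extract_min()->1, []
insert(19) -> [19]

Final heap: [19]


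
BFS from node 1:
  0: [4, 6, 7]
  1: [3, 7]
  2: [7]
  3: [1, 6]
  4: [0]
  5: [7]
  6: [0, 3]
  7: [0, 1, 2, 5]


Visit 1, enqueue [3, 7]
Visit 3, enqueue [6]
Visit 7, enqueue [0, 2, 5]
Visit 6, enqueue []
Visit 0, enqueue [4]
Visit 2, enqueue []
Visit 5, enqueue []
Visit 4, enqueue []

BFS order: [1, 3, 7, 6, 0, 2, 5, 4]


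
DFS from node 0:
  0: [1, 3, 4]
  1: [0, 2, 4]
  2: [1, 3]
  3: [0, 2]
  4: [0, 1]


Visit 0, push [4, 3, 1]
Visit 1, push [4, 2]
Visit 2, push [3]
Visit 3, push []
Visit 4, push []

DFS order: [0, 1, 2, 3, 4]


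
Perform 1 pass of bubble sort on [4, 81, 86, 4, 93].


Initial: [4, 81, 86, 4, 93]
Pass 1: [4, 81, 4, 86, 93] (1 swaps)

After 1 pass: [4, 81, 4, 86, 93]


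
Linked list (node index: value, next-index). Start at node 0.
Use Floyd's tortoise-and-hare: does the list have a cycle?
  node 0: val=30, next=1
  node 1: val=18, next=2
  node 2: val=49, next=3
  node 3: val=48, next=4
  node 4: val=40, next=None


Floyd's tortoise (slow, +1) and hare (fast, +2):
  init: slow=0, fast=0
  step 1: slow=1, fast=2
  step 2: slow=2, fast=4
  step 3: fast -> None, no cycle

Cycle: no


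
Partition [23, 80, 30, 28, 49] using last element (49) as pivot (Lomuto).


Pivot: 49
  23 <= 49: advance i (no swap)
  30 <= 49: swap -> [23, 30, 80, 28, 49]
  28 <= 49: swap -> [23, 30, 28, 80, 49]
Place pivot at 3: [23, 30, 28, 49, 80]

Partitioned: [23, 30, 28, 49, 80]


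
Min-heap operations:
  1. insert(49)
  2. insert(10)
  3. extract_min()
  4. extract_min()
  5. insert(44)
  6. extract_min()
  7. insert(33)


insert(49) -> [49]
insert(10) -> [10, 49]
extract_min()->10, [49]
extract_min()->49, []
insert(44) -> [44]
extract_min()->44, []
insert(33) -> [33]

Final heap: [33]


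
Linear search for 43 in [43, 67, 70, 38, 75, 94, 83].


i=0: 43==43 found!

Found at 0, 1 comps


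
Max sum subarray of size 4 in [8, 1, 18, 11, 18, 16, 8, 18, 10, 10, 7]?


[0:4]: 38
[1:5]: 48
[2:6]: 63
[3:7]: 53
[4:8]: 60
[5:9]: 52
[6:10]: 46
[7:11]: 45

Max: 63 at [2:6]


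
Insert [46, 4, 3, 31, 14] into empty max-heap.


Insert 46: [46]
Insert 4: [46, 4]
Insert 3: [46, 4, 3]
Insert 31: [46, 31, 3, 4]
Insert 14: [46, 31, 3, 4, 14]

Final heap: [46, 31, 3, 4, 14]


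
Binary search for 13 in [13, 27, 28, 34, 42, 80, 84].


Step 1: lo=0, hi=6, mid=3, val=34
Step 2: lo=0, hi=2, mid=1, val=27
Step 3: lo=0, hi=0, mid=0, val=13

Found at index 0


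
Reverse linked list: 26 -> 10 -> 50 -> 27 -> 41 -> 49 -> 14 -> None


Step 1: curr=26, set curr.next=prev(None) | reversed so far: 26
Step 2: curr=10, set curr.next=prev(26) | reversed so far: 10 -> 26
Step 3: curr=50, set curr.next=prev(10) | reversed so far: 50 -> 10 -> 26
Step 4: curr=27, set curr.next=prev(50) | reversed so far: 27 -> 50 -> 10 -> 26
Step 5: curr=41, set curr.next=prev(27) | reversed so far: 41 -> 27 -> 50 -> 10 -> 26
Step 6: curr=49, set curr.next=prev(41) | reversed so far: 49 -> 41 -> 27 -> 50 -> 10 -> 26
Step 7: curr=14, set curr.next=prev(49) | reversed so far: 14 -> 49 -> 41 -> 27 -> 50 -> 10 -> 26

14 -> 49 -> 41 -> 27 -> 50 -> 10 -> 26 -> None


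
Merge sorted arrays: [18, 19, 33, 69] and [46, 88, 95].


Take 18 from A
Take 19 from A
Take 33 from A
Take 46 from B
Take 69 from A

Merged: [18, 19, 33, 46, 69, 88, 95]


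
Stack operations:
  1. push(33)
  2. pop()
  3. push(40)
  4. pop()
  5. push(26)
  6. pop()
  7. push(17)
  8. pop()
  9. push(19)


push(33) -> [33]
pop()->33, []
push(40) -> [40]
pop()->40, []
push(26) -> [26]
pop()->26, []
push(17) -> [17]
pop()->17, []
push(19) -> [19]

Final stack: [19]


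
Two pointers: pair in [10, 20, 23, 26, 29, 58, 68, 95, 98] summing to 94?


lo=0(10)+hi=8(98)=108
lo=0(10)+hi=7(95)=105
lo=0(10)+hi=6(68)=78
lo=1(20)+hi=6(68)=88
lo=2(23)+hi=6(68)=91
lo=3(26)+hi=6(68)=94

Yes: 26+68=94


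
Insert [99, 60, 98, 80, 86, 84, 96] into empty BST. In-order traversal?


Insert 99: root
Insert 60: L from 99
Insert 98: L from 99 -> R from 60
Insert 80: L from 99 -> R from 60 -> L from 98
Insert 86: L from 99 -> R from 60 -> L from 98 -> R from 80
Insert 84: L from 99 -> R from 60 -> L from 98 -> R from 80 -> L from 86
Insert 96: L from 99 -> R from 60 -> L from 98 -> R from 80 -> R from 86

In-order: [60, 80, 84, 86, 96, 98, 99]


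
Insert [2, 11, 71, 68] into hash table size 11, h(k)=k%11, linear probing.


Insert 2: h=2 -> slot 2
Insert 11: h=0 -> slot 0
Insert 71: h=5 -> slot 5
Insert 68: h=2, 1 probes -> slot 3

Table: [11, None, 2, 68, None, 71, None, None, None, None, None]


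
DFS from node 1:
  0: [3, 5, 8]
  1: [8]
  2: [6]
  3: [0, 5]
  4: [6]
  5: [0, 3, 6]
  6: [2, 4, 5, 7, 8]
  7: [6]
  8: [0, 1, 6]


Visit 1, push [8]
Visit 8, push [6, 0]
Visit 0, push [5, 3]
Visit 3, push [5]
Visit 5, push [6]
Visit 6, push [7, 4, 2]
Visit 2, push []
Visit 4, push []
Visit 7, push []

DFS order: [1, 8, 0, 3, 5, 6, 2, 4, 7]


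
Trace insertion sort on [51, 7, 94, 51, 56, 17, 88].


Initial: [51, 7, 94, 51, 56, 17, 88]
Insert 7: [7, 51, 94, 51, 56, 17, 88]
Insert 94: [7, 51, 94, 51, 56, 17, 88]
Insert 51: [7, 51, 51, 94, 56, 17, 88]
Insert 56: [7, 51, 51, 56, 94, 17, 88]
Insert 17: [7, 17, 51, 51, 56, 94, 88]
Insert 88: [7, 17, 51, 51, 56, 88, 94]

Sorted: [7, 17, 51, 51, 56, 88, 94]


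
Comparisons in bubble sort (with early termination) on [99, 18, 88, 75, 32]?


Algorithm: bubble sort (with early termination)
Input: [99, 18, 88, 75, 32]
Sorted: [18, 32, 75, 88, 99]

10


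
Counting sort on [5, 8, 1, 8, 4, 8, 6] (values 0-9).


Input: [5, 8, 1, 8, 4, 8, 6]
Counts: [0, 1, 0, 0, 1, 1, 1, 0, 3, 0]

Sorted: [1, 4, 5, 6, 8, 8, 8]


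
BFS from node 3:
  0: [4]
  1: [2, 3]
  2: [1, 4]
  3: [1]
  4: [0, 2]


Visit 3, enqueue [1]
Visit 1, enqueue [2]
Visit 2, enqueue [4]
Visit 4, enqueue [0]
Visit 0, enqueue []

BFS order: [3, 1, 2, 4, 0]


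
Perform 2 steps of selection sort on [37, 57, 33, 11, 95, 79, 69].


Initial: [37, 57, 33, 11, 95, 79, 69]
Step 1: min=11 at 3
  Swap: [11, 57, 33, 37, 95, 79, 69]
Step 2: min=33 at 2
  Swap: [11, 33, 57, 37, 95, 79, 69]

After 2 steps: [11, 33, 57, 37, 95, 79, 69]


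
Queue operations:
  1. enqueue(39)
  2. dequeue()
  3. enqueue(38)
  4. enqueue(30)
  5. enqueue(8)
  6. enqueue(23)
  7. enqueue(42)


enqueue(39) -> [39]
dequeue()->39, []
enqueue(38) -> [38]
enqueue(30) -> [38, 30]
enqueue(8) -> [38, 30, 8]
enqueue(23) -> [38, 30, 8, 23]
enqueue(42) -> [38, 30, 8, 23, 42]

Final queue: [38, 30, 8, 23, 42]


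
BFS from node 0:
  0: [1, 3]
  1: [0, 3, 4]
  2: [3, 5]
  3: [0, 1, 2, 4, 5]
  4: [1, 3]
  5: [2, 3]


Visit 0, enqueue [1, 3]
Visit 1, enqueue [4]
Visit 3, enqueue [2, 5]
Visit 4, enqueue []
Visit 2, enqueue []
Visit 5, enqueue []

BFS order: [0, 1, 3, 4, 2, 5]


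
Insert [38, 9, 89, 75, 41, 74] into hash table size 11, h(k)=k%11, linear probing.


Insert 38: h=5 -> slot 5
Insert 9: h=9 -> slot 9
Insert 89: h=1 -> slot 1
Insert 75: h=9, 1 probes -> slot 10
Insert 41: h=8 -> slot 8
Insert 74: h=8, 3 probes -> slot 0

Table: [74, 89, None, None, None, 38, None, None, 41, 9, 75]


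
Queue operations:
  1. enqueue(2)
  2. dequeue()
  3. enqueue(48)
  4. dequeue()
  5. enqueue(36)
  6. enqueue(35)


enqueue(2) -> [2]
dequeue()->2, []
enqueue(48) -> [48]
dequeue()->48, []
enqueue(36) -> [36]
enqueue(35) -> [36, 35]

Final queue: [36, 35]


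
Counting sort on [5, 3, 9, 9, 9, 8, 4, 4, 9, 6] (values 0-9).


Input: [5, 3, 9, 9, 9, 8, 4, 4, 9, 6]
Counts: [0, 0, 0, 1, 2, 1, 1, 0, 1, 4]

Sorted: [3, 4, 4, 5, 6, 8, 9, 9, 9, 9]


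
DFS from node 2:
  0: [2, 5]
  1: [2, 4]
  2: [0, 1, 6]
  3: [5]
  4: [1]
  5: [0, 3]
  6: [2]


Visit 2, push [6, 1, 0]
Visit 0, push [5]
Visit 5, push [3]
Visit 3, push []
Visit 1, push [4]
Visit 4, push []
Visit 6, push []

DFS order: [2, 0, 5, 3, 1, 4, 6]


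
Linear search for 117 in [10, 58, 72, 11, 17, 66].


i=0: 10!=117
i=1: 58!=117
i=2: 72!=117
i=3: 11!=117
i=4: 17!=117
i=5: 66!=117

Not found, 6 comps


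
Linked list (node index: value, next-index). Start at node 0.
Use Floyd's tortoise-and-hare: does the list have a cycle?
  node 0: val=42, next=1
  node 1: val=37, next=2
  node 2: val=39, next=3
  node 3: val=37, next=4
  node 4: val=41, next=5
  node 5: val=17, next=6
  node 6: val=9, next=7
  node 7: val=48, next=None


Floyd's tortoise (slow, +1) and hare (fast, +2):
  init: slow=0, fast=0
  step 1: slow=1, fast=2
  step 2: slow=2, fast=4
  step 3: slow=3, fast=6
  step 4: fast 6->7->None, no cycle

Cycle: no


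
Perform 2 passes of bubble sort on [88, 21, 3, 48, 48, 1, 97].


Initial: [88, 21, 3, 48, 48, 1, 97]
Pass 1: [21, 3, 48, 48, 1, 88, 97] (5 swaps)
Pass 2: [3, 21, 48, 1, 48, 88, 97] (2 swaps)

After 2 passes: [3, 21, 48, 1, 48, 88, 97]


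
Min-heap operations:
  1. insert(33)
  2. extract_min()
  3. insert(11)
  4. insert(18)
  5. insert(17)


insert(33) -> [33]
extract_min()->33, []
insert(11) -> [11]
insert(18) -> [11, 18]
insert(17) -> [11, 18, 17]

Final heap: [11, 18, 17]


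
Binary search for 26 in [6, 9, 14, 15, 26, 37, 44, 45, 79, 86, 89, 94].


Step 1: lo=0, hi=11, mid=5, val=37
Step 2: lo=0, hi=4, mid=2, val=14
Step 3: lo=3, hi=4, mid=3, val=15
Step 4: lo=4, hi=4, mid=4, val=26

Found at index 4


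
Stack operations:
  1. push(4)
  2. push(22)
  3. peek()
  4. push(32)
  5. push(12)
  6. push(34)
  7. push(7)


push(4) -> [4]
push(22) -> [4, 22]
peek()->22
push(32) -> [4, 22, 32]
push(12) -> [4, 22, 32, 12]
push(34) -> [4, 22, 32, 12, 34]
push(7) -> [4, 22, 32, 12, 34, 7]

Final stack: [4, 22, 32, 12, 34, 7]


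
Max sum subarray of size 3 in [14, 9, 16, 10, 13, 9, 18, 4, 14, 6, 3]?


[0:3]: 39
[1:4]: 35
[2:5]: 39
[3:6]: 32
[4:7]: 40
[5:8]: 31
[6:9]: 36
[7:10]: 24
[8:11]: 23

Max: 40 at [4:7]


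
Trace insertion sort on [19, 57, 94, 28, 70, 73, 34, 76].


Initial: [19, 57, 94, 28, 70, 73, 34, 76]
Insert 57: [19, 57, 94, 28, 70, 73, 34, 76]
Insert 94: [19, 57, 94, 28, 70, 73, 34, 76]
Insert 28: [19, 28, 57, 94, 70, 73, 34, 76]
Insert 70: [19, 28, 57, 70, 94, 73, 34, 76]
Insert 73: [19, 28, 57, 70, 73, 94, 34, 76]
Insert 34: [19, 28, 34, 57, 70, 73, 94, 76]
Insert 76: [19, 28, 34, 57, 70, 73, 76, 94]

Sorted: [19, 28, 34, 57, 70, 73, 76, 94]


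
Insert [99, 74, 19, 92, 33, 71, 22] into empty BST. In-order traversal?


Insert 99: root
Insert 74: L from 99
Insert 19: L from 99 -> L from 74
Insert 92: L from 99 -> R from 74
Insert 33: L from 99 -> L from 74 -> R from 19
Insert 71: L from 99 -> L from 74 -> R from 19 -> R from 33
Insert 22: L from 99 -> L from 74 -> R from 19 -> L from 33

In-order: [19, 22, 33, 71, 74, 92, 99]


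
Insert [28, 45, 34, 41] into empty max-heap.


Insert 28: [28]
Insert 45: [45, 28]
Insert 34: [45, 28, 34]
Insert 41: [45, 41, 34, 28]

Final heap: [45, 41, 34, 28]


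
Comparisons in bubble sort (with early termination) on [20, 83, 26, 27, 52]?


Algorithm: bubble sort (with early termination)
Input: [20, 83, 26, 27, 52]
Sorted: [20, 26, 27, 52, 83]

7


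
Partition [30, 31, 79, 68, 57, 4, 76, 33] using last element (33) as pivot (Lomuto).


Pivot: 33
  30 <= 33: advance i (no swap)
  31 <= 33: advance i (no swap)
  4 <= 33: swap -> [30, 31, 4, 68, 57, 79, 76, 33]
Place pivot at 3: [30, 31, 4, 33, 57, 79, 76, 68]

Partitioned: [30, 31, 4, 33, 57, 79, 76, 68]


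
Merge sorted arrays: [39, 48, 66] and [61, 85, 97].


Take 39 from A
Take 48 from A
Take 61 from B
Take 66 from A

Merged: [39, 48, 61, 66, 85, 97]


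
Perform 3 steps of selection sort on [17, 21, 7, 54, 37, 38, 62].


Initial: [17, 21, 7, 54, 37, 38, 62]
Step 1: min=7 at 2
  Swap: [7, 21, 17, 54, 37, 38, 62]
Step 2: min=17 at 2
  Swap: [7, 17, 21, 54, 37, 38, 62]
Step 3: min=21 at 2
  Swap: [7, 17, 21, 54, 37, 38, 62]

After 3 steps: [7, 17, 21, 54, 37, 38, 62]


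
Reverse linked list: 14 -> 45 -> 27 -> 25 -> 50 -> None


Step 1: curr=14, set curr.next=prev(None) | reversed so far: 14
Step 2: curr=45, set curr.next=prev(14) | reversed so far: 45 -> 14
Step 3: curr=27, set curr.next=prev(45) | reversed so far: 27 -> 45 -> 14
Step 4: curr=25, set curr.next=prev(27) | reversed so far: 25 -> 27 -> 45 -> 14
Step 5: curr=50, set curr.next=prev(25) | reversed so far: 50 -> 25 -> 27 -> 45 -> 14

50 -> 25 -> 27 -> 45 -> 14 -> None


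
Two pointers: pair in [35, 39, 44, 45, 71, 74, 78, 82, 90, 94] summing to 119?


lo=0(35)+hi=9(94)=129
lo=0(35)+hi=8(90)=125
lo=0(35)+hi=7(82)=117
lo=1(39)+hi=7(82)=121
lo=1(39)+hi=6(78)=117
lo=2(44)+hi=6(78)=122
lo=2(44)+hi=5(74)=118
lo=3(45)+hi=5(74)=119

Yes: 45+74=119


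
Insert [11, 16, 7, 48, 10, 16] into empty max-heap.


Insert 11: [11]
Insert 16: [16, 11]
Insert 7: [16, 11, 7]
Insert 48: [48, 16, 7, 11]
Insert 10: [48, 16, 7, 11, 10]
Insert 16: [48, 16, 16, 11, 10, 7]

Final heap: [48, 16, 16, 11, 10, 7]


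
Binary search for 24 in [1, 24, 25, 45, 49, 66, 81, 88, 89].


Step 1: lo=0, hi=8, mid=4, val=49
Step 2: lo=0, hi=3, mid=1, val=24

Found at index 1


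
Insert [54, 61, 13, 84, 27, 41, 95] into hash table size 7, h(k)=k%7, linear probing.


Insert 54: h=5 -> slot 5
Insert 61: h=5, 1 probes -> slot 6
Insert 13: h=6, 1 probes -> slot 0
Insert 84: h=0, 1 probes -> slot 1
Insert 27: h=6, 3 probes -> slot 2
Insert 41: h=6, 4 probes -> slot 3
Insert 95: h=4 -> slot 4

Table: [13, 84, 27, 41, 95, 54, 61]


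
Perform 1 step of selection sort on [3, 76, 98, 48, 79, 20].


Initial: [3, 76, 98, 48, 79, 20]
Step 1: min=3 at 0
  Swap: [3, 76, 98, 48, 79, 20]

After 1 step: [3, 76, 98, 48, 79, 20]


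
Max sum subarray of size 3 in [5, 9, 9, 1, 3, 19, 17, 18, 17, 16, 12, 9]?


[0:3]: 23
[1:4]: 19
[2:5]: 13
[3:6]: 23
[4:7]: 39
[5:8]: 54
[6:9]: 52
[7:10]: 51
[8:11]: 45
[9:12]: 37

Max: 54 at [5:8]


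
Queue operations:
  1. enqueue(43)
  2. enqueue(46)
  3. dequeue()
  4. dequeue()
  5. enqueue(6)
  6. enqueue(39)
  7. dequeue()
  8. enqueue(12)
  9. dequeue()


enqueue(43) -> [43]
enqueue(46) -> [43, 46]
dequeue()->43, [46]
dequeue()->46, []
enqueue(6) -> [6]
enqueue(39) -> [6, 39]
dequeue()->6, [39]
enqueue(12) -> [39, 12]
dequeue()->39, [12]

Final queue: [12]
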